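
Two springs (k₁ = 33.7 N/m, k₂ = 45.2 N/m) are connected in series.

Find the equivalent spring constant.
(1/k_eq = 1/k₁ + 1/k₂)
1/k_eq = 1/33.7 + 1/45.2 = 0.051797; k_eq = 19.31 N/m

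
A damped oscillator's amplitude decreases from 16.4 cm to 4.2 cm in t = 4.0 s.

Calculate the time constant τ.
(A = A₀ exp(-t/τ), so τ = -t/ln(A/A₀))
A/A₀ = 4.2/16.4 = 0.2561; ln(A/A₀) = -1.362
τ = −t/ln(A/A₀) = −4.0/-1.362 = 2.936 s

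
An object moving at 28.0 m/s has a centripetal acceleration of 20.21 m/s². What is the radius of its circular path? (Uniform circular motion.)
r = v²/a_c = 28.0²/20.21 = 38.79 m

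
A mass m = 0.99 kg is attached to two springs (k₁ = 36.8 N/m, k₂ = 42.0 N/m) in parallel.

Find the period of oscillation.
k_eq = k₁+k₂ = 78.8 N/m
T = 2π√(m/k_eq) = 2π√(0.99/78.8) = 0.7043 s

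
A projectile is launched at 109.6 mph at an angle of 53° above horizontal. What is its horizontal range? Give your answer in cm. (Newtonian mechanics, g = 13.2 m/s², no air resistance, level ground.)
R = v₀² sin(2θ) / g (with unit conversion) = 17480.0 cm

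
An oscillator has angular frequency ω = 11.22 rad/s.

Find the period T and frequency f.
T = 2π/ω = 2π/11.22 = 0.56 s; f = ω/2π = 1.786 Hz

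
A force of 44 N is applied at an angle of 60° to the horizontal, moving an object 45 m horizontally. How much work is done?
W = Fd cosθ = 44×45×cos(60°) = 990.0 J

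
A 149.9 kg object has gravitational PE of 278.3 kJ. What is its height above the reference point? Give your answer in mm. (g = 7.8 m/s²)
PE = mgh → h = PE/(mg) = 2.783e+05 J / (149.9 kg × 7.8 m/s²) = 238 m = 238000.0 mm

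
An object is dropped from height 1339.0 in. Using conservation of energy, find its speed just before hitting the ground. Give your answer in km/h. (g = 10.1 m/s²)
mgh = ½mv² → v = √(2gh) = √(2×10.1×34.01) = 26.21 m/s = 94.36 km/h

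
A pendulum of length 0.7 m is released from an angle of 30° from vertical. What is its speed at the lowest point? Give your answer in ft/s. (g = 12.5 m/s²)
h = L(1 − cosθ) = 0.7×(1 − cos30°) = 0.09378 m
v = √(2gh) = √(2×12.5×0.09378) = 1.531 m/s = 5.024 ft/s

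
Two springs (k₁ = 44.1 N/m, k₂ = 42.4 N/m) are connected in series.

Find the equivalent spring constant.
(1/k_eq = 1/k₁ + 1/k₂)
1/k_eq = 1/44.1 + 1/42.4 = 0.046261; k_eq = 21.62 N/m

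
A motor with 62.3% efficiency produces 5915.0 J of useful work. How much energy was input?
W_in = W_out/η = 5915.0/0.623 = 9494.4 J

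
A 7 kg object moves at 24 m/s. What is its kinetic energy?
KE = ½mv² = ½×7×24² = 2016.0 J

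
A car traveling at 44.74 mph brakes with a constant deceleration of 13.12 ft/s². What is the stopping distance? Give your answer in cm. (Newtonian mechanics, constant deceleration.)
d = v₀² / (2a) (with unit conversion) = 5002.0 cm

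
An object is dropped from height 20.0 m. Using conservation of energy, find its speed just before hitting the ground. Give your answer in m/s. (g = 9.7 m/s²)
mgh = ½mv² → v = √(2gh) = √(2×9.7×20) = 19.7 m/s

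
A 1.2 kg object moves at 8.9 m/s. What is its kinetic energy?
KE = ½mv² = ½×1.2×8.9² = 47.526 J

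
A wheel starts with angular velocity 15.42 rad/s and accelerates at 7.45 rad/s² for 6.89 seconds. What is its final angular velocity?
ω = ω₀ + αt = 15.42 + 7.45 × 6.89 = 66.75 rad/s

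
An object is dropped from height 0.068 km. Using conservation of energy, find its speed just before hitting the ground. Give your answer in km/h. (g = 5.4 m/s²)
mgh = ½mv² → v = √(2gh) = √(2×5.4×68) = 27.1 m/s = 97.56 km/h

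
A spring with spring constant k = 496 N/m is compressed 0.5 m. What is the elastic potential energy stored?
PE = ½kx² = ½×496×0.5² = 62.0 J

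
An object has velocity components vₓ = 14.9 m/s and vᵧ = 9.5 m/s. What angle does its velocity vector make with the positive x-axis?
θ = arctan(vᵧ/vₓ) = arctan(9.5/14.9) = 32.52°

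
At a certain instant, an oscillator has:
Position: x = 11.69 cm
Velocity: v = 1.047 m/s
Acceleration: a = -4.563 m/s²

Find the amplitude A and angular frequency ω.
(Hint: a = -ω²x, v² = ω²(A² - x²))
a = −ω²x → ω = √(|a|/x) = √(4.563/0.1169) = 6.248 rad/s
v² = ω²(A² − x²) → A = √(x² + v²/ω²) = √(0.1169² + 1.047²/6.248²) = 0.2043 m = 20.43 cm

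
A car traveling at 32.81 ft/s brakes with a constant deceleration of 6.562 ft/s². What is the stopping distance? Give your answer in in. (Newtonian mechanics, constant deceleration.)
d = v₀² / (2a) (with unit conversion) = 984.3 in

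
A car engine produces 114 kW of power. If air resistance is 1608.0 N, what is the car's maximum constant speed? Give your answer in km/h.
P = Fv → v = P/F = 114000 W / 1608 N = 70.9 m/s = 255.2 km/h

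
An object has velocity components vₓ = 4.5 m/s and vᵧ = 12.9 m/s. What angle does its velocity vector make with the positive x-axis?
θ = arctan(vᵧ/vₓ) = arctan(12.9/4.5) = 70.77°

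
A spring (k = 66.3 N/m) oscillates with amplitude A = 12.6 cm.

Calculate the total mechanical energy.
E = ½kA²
E = ½kA² = ½×66.3×(0.126)² = 0.5263 J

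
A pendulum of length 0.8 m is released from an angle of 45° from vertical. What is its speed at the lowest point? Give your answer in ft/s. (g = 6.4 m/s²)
h = L(1 − cosθ) = 0.8×(1 − cos45°) = 0.2343 m
v = √(2gh) = √(2×6.4×0.2343) = 1.732 m/s = 5.682 ft/s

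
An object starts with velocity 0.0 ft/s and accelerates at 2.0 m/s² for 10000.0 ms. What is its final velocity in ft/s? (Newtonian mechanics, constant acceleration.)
v = v₀ + at (with unit conversion) = 65.62 ft/s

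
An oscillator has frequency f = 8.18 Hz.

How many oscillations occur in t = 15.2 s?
n = f×t = 8.18×15.2 = 124.3 oscillations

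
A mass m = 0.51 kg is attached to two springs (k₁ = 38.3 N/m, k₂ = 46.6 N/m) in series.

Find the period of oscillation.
k_eq = k₁k₂/(k₁+k₂) = 21.02 N/m
T = 2π√(m/k_eq) = 2π√(0.51/21.02) = 0.9786 s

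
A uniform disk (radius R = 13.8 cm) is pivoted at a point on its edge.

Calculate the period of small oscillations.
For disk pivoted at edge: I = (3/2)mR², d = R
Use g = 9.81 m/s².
I/m = (3/2)R² = 0.02857 m²; d = R = 0.138 m
T = 2π√((3/2)R²/(gR)) = 2π√(3R/(2g)) = 0.9127 s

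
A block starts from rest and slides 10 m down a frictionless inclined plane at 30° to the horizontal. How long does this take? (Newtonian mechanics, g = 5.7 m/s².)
a = g sin(θ) = 5.7 × sin(30°) = 2.85 m/s²
t = √(2d/a) = √(2 × 10 / 2.85) = 2.65 s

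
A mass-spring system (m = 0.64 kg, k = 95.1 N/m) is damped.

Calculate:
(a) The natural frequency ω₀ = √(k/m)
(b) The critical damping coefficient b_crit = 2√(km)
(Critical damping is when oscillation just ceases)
ω₀ = √(k/m) = √(95.1/0.64) = 12.19 rad/s
b_crit = 2√(km) = 2√(95.1×0.64) = 15.6 kg/s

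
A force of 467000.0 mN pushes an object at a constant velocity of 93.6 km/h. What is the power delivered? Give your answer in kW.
P = Fv = 467 N × 26 m/s = 1.214e+04 W = 12.14 kW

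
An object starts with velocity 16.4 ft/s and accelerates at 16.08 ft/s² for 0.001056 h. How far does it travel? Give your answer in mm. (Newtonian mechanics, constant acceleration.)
d = v₀t + ½at² (with unit conversion) = 54420.0 mm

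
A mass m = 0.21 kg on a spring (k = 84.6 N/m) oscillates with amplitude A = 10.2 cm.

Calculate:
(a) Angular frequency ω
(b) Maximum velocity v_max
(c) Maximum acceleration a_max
ω = √(k/m) = √(84.6/0.21) = 20.07 rad/s
v_max = ωA = 20.07×0.102 = 2.047 m/s
a_max = ω²A = 20.07²×0.102 = 41.09 m/s²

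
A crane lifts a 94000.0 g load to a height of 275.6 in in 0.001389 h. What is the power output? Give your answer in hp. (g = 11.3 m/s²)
W = mgh = 94×11.3×7 = 7436 J
P = W/t = 7436/5 = 1487 W = 1.994 hp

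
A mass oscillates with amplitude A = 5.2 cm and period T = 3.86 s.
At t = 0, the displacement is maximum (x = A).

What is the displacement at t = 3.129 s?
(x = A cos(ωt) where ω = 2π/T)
ω = 2π/T = 2π/3.86 = 1.628 rad/s
x = A cos(ωt) = 5.2×cos(1.628×3.129) = 1.933 cm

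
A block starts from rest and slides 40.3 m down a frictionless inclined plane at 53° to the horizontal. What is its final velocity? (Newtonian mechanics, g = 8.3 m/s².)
a = g sin(θ) = 8.3 × sin(53°) = 6.63 m/s²
v = √(2ad) = √(2 × 6.63 × 40.3) = 23.11 m/s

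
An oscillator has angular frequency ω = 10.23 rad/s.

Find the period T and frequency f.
T = 2π/ω = 2π/10.23 = 0.6142 s; f = ω/2π = 1.628 Hz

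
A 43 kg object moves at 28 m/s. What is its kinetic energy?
KE = ½mv² = ½×43×28² = 16856.0 J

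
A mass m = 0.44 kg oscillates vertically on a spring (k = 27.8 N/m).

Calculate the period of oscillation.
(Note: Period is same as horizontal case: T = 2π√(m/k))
T = 2π√(m/k) = 2π√(0.44/27.8) = 0.7905 s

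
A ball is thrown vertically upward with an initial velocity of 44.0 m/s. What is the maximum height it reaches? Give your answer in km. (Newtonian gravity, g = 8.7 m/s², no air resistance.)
h_max = v₀²/(2g) (with unit conversion) = 0.1113 km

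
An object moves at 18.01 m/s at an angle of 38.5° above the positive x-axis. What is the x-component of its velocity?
vₓ = v cos(θ) = 18.01 × cos(38.5°) = 14.09 m/s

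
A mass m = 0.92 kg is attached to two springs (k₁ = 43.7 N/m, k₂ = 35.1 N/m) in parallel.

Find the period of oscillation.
k_eq = k₁+k₂ = 78.8 N/m
T = 2π√(m/k_eq) = 2π√(0.92/78.8) = 0.6789 s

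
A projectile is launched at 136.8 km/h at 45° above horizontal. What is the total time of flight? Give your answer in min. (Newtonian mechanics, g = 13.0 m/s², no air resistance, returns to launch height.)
T = 2v₀sin(θ)/g (with unit conversion) = 0.0689 min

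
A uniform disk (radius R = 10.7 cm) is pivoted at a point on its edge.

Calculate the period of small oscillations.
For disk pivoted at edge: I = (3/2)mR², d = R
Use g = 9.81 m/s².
I/m = (3/2)R² = 0.01717 m²; d = R = 0.107 m
T = 2π√((3/2)R²/(gR)) = 2π√(3R/(2g)) = 0.8037 s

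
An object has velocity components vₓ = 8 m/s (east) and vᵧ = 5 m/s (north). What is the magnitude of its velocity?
|v| = √(vₓ² + vᵧ²) = √(8² + 5²) = √(89) = 9.43 m/s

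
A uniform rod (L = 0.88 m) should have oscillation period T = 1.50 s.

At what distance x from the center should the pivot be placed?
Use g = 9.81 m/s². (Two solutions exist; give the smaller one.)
T = 2π√((L²/12 + x²)/(gx)). Let c = T²g/(4π²) = 0.5591.
x² − cx + L²/12 = 0 → x = (c − √(c² − L²/3))/2 = 0.1629 m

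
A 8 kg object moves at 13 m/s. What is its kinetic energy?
KE = ½mv² = ½×8×13² = 676.0 J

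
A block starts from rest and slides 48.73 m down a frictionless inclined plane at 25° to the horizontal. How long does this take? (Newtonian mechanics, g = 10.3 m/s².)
a = g sin(θ) = 10.3 × sin(25°) = 4.35 m/s²
t = √(2d/a) = √(2 × 48.73 / 4.35) = 4.73 s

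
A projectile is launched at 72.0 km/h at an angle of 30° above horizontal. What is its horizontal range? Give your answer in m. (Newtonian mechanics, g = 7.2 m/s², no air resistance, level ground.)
R = v₀² sin(2θ) / g (with unit conversion) = 48.11 m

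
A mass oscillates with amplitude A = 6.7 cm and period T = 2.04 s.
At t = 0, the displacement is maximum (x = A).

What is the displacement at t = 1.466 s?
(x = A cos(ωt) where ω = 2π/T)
ω = 2π/T = 2π/2.04 = 3.08 rad/s
x = A cos(ωt) = 6.7×cos(3.08×1.466) = -1.312 cm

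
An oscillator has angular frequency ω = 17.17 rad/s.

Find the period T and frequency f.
T = 2π/ω = 2π/17.17 = 0.3659 s; f = ω/2π = 2.733 Hz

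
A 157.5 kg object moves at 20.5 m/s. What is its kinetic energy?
KE = ½mv² = ½×157.5×20.5² = 33094.69 J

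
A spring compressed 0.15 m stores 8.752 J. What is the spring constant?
PE = ½kx² → k = 2PE/x² = 2×8.752/0.15² = 778.0 N/m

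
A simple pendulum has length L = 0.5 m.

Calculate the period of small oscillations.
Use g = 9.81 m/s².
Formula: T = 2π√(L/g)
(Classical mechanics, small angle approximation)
T = 2π√(L/g) = 2π√(0.5/9.81) = 1.419 s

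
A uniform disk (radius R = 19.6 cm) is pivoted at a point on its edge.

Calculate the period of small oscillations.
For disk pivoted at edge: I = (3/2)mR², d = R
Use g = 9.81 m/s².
I/m = (3/2)R² = 0.05762 m²; d = R = 0.196 m
T = 2π√((3/2)R²/(gR)) = 2π√(3R/(2g)) = 1.088 s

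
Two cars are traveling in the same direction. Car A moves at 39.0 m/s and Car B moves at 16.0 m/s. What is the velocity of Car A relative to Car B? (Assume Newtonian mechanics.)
v_rel = v_A - v_B = 39.0 - 16.0 = 23.0 m/s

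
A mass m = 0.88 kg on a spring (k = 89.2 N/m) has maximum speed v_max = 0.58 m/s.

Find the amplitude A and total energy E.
½mv²_max = ½kA² → A = v_max√(m/k) = 0.58×√(0.88/89.2) = 0.05761 m = 5.761 cm
E = ½mv²_max = ½×0.88×0.58² = 0.148 J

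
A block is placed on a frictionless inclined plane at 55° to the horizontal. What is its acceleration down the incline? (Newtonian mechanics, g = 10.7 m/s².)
a = g sin(θ) = 10.7 × sin(55°) = 10.7 × 0.8192 = 8.76 m/s²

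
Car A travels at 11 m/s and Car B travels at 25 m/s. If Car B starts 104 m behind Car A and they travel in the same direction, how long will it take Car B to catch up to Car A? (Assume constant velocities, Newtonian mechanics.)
Relative speed: v_rel = 25 - 11 = 14 m/s
Time to catch: t = d₀/v_rel = 104/14 = 7.43 s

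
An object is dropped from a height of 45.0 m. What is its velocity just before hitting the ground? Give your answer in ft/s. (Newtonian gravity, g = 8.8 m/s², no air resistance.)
v = √(2gh) (with unit conversion) = 92.33 ft/s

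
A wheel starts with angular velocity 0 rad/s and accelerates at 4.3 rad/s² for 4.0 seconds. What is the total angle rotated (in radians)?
θ = ω₀t + ½αt² = 0×4.0 + ½×4.3×4.0² = 34.4 rad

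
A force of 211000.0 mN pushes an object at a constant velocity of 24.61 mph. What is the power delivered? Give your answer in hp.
P = Fv = 211 N × 11 m/s = 2321 W = 3.113 hp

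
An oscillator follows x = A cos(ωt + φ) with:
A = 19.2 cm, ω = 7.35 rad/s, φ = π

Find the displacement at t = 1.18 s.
x = A cos(ωt + φ) = 19.2×cos(7.35×1.18 + π) = 14.03 cm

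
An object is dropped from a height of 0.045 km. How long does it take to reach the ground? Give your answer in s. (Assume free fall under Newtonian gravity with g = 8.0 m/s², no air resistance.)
t = √(2h/g) (with unit conversion) = 3.354 s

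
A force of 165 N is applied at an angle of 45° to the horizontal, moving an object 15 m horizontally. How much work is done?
W = Fd cosθ = 165×15×cos(45°) = 1750.1 J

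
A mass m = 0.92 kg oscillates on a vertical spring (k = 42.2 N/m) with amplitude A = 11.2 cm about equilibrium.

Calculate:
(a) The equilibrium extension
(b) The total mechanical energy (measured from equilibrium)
x_eq = mg/k = 0.92×9.81/42.2 = 0.2139 m = 21.39 cm
E = ½kA² = ½×42.2×(0.112)² = 0.2647 J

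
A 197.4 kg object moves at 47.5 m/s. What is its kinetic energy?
KE = ½mv² = ½×197.4×47.5² = 222691.9 J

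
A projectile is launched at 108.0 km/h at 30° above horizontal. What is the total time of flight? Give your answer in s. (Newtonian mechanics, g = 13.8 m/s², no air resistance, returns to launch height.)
T = 2v₀sin(θ)/g (with unit conversion) = 2.174 s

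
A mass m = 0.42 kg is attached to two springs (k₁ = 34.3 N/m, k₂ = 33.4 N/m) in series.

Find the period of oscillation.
k_eq = k₁k₂/(k₁+k₂) = 16.92 N/m
T = 2π√(m/k_eq) = 2π√(0.42/16.92) = 0.9899 s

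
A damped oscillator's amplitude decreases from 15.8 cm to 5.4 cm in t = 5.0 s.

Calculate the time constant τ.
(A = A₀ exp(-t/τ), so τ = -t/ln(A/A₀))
A/A₀ = 5.4/15.8 = 0.3418; ln(A/A₀) = -1.074
τ = −t/ln(A/A₀) = −5.0/-1.074 = 4.657 s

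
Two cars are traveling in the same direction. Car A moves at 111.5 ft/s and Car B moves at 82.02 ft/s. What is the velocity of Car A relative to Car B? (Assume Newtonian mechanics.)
v_rel = v_A - v_B = 111.5 - 82.02 = 29.48 ft/s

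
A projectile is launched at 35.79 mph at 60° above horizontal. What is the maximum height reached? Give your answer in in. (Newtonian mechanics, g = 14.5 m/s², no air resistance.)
H = v₀²sin²(θ)/(2g) (with unit conversion) = 260.6 in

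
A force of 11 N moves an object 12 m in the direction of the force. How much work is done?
W = Fd = 11×12 = 132.0 J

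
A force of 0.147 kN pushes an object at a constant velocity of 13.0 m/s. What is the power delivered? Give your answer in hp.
P = Fv = 147 N × 13 m/s = 1911 W = 2.563 hp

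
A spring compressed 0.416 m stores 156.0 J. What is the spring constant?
PE = ½kx² → k = 2PE/x² = 2×156.0/0.416² = 1803.0 N/m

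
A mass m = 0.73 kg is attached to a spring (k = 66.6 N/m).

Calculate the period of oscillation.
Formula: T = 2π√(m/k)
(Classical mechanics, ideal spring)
T = 2π√(m/k) = 2π√(0.73/66.6) = 0.6578 s; f = 1/T = 1.52 Hz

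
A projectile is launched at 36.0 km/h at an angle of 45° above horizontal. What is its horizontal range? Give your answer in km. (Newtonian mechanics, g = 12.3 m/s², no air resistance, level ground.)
R = v₀² sin(2θ) / g (with unit conversion) = 0.00813 km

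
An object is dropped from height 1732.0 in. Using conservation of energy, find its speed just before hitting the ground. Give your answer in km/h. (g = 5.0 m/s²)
mgh = ½mv² → v = √(2gh) = √(2×5.0×43.99) = 20.97 m/s = 75.51 km/h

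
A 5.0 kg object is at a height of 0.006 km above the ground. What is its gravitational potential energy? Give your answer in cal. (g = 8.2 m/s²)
PE = mgh = 5 kg × 8.2 m/s² × 6 m = 246 J = 58.8 cal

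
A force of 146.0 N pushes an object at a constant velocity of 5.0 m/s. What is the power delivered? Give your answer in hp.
P = Fv = 146 N × 5 m/s = 730 W = 0.9789 hp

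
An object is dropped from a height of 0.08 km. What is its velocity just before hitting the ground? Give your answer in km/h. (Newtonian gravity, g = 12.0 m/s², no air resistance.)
v = √(2gh) (with unit conversion) = 157.7 km/h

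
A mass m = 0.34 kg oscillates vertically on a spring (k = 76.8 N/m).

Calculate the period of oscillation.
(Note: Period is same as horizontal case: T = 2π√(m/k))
T = 2π√(m/k) = 2π√(0.34/76.8) = 0.4181 s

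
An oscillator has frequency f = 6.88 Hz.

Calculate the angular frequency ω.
ω = 2πf = 2π×6.88 = 43.23 rad/s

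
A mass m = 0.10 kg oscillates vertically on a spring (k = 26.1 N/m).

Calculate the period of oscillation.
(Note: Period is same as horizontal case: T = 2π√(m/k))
T = 2π√(m/k) = 2π√(0.1/26.1) = 0.3889 s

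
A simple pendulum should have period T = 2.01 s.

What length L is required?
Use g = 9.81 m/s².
T = 2π√(L/g) → L = g(T/2π)² = 9.81×(2.01/2π)² = 1.004 m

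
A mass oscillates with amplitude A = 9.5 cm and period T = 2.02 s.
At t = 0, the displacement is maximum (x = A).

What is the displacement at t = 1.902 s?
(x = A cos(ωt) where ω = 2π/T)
ω = 2π/T = 2π/2.02 = 3.11 rad/s
x = A cos(ωt) = 9.5×cos(3.11×1.902) = 8.867 cm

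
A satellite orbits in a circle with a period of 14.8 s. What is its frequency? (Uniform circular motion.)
f = 1/T = 1/14.8 = 0.0676 Hz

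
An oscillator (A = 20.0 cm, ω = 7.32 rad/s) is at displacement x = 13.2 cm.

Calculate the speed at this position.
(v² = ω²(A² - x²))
v = ω√(A² − x²) = 7.32×√(0.2² − 0.132²) = 1.1 m/s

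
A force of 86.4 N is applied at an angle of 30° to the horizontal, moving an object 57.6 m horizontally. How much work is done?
W = Fd cosθ = 86.4×57.6×cos(30°) = 4309.9 J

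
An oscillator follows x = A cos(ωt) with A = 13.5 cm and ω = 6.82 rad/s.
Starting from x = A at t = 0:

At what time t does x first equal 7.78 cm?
cos(ωt) = x/A = 7.78/13.5 = 0.5763
ωt = arccos(0.5763) = 0.9566 rad
t = 0.9566/6.82 = 0.1403 s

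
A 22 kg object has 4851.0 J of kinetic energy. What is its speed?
KE = ½mv² → v = √(2KE/m) = √(2×4851.0/22) = 21.0 m/s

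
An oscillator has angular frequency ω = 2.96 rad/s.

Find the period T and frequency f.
T = 2π/ω = 2π/2.96 = 2.123 s; f = ω/2π = 0.4711 Hz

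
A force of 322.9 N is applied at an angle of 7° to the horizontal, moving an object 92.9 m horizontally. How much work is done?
W = Fd cosθ = 322.9×92.9×cos(7°) = 29774.0 J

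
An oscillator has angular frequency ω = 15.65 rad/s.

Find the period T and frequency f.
T = 2π/ω = 2π/15.65 = 0.4015 s; f = ω/2π = 2.491 Hz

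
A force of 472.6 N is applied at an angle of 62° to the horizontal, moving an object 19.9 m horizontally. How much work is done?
W = Fd cosθ = 472.6×19.9×cos(62°) = 4415.3 J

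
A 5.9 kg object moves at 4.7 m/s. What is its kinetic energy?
KE = ½mv² = ½×5.9×4.7² = 65.1655 J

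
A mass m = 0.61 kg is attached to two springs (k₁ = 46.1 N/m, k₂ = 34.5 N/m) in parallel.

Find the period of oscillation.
k_eq = k₁+k₂ = 80.6 N/m
T = 2π√(m/k_eq) = 2π√(0.61/80.6) = 0.5466 s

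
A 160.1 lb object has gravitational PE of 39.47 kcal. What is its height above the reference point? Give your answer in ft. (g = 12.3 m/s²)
PE = mgh → h = PE/(mg) = 1.651e+05 J / (72.62 kg × 12.3 m/s²) = 184.9 m = 606.6 ft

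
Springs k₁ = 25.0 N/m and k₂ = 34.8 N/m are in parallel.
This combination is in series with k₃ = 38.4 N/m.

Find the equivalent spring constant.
k₁₂ = k₁ + k₂ = 59.8 N/m (parallel)
1/k_eq = 1/k₁₂ + 1/k₃ → k_eq = 23.38 N/m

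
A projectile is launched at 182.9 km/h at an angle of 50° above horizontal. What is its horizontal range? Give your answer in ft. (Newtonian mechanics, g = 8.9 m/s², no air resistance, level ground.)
R = v₀² sin(2θ) / g (with unit conversion) = 937.1 ft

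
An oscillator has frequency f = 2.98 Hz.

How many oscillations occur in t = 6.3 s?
n = f×t = 2.98×6.3 = 18.77 oscillations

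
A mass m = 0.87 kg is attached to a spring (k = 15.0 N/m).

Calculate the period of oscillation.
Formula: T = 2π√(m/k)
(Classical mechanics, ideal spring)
T = 2π√(m/k) = 2π√(0.87/15.0) = 1.513 s; f = 1/T = 0.6609 Hz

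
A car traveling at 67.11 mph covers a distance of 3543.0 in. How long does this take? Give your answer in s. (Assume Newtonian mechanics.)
t = d/v (with unit conversion) = 3.0 s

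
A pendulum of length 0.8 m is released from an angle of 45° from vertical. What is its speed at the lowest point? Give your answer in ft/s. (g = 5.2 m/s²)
h = L(1 − cosθ) = 0.8×(1 − cos45°) = 0.2343 m
v = √(2gh) = √(2×5.2×0.2343) = 1.561 m/s = 5.122 ft/s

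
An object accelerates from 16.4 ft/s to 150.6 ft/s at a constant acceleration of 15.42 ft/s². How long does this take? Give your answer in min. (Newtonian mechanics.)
t = (v - v₀)/a (with unit conversion) = 0.145 min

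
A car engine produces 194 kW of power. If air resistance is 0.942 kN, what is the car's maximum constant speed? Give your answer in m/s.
P = Fv → v = P/F = 194000 W / 942 N = 205.9 m/s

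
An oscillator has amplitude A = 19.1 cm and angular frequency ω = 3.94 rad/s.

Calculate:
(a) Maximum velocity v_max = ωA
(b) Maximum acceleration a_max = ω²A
v_max = ωA = 3.94×0.191 = 0.7525 m/s
a_max = ω²A = 3.94²×0.191 = 2.965 m/s²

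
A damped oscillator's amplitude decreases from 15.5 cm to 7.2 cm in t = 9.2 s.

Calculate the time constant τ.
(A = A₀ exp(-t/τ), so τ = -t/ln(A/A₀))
A/A₀ = 7.2/15.5 = 0.4645; ln(A/A₀) = -0.7668
τ = −t/ln(A/A₀) = −9.2/-0.7668 = 12 s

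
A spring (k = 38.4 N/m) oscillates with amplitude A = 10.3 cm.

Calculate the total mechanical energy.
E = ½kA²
E = ½kA² = ½×38.4×(0.103)² = 0.2037 J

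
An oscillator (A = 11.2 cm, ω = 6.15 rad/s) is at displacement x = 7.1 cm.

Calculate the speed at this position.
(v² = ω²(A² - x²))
v = ω√(A² − x²) = 6.15×√(0.112² − 0.071²) = 0.5327 m/s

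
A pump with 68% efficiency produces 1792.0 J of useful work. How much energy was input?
W_in = W_out/η = 1792.0/0.68 = 2635.3 J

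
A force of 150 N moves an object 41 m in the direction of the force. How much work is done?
W = Fd = 150×41 = 6150.0 J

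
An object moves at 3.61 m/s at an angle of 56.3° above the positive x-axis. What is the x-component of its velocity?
vₓ = v cos(θ) = 3.61 × cos(56.3°) = 2.0 m/s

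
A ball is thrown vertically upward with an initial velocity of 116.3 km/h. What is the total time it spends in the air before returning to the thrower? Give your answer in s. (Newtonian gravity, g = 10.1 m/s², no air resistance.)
t_total = 2v₀/g (with unit conversion) = 6.397 s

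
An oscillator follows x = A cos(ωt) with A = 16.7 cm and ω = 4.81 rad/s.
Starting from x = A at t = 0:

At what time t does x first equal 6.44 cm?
cos(ωt) = x/A = 6.44/16.7 = 0.3856
ωt = arccos(0.3856) = 1.175 rad
t = 1.175/4.81 = 0.2443 s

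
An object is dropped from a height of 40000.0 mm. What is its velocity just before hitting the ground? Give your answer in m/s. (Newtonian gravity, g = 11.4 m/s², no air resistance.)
v = √(2gh) (with unit conversion) = 30.2 m/s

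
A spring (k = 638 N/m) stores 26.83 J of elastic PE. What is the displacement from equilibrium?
PE = ½kx² → x = √(2PE/k) = √(2×26.83/638) = 0.29 m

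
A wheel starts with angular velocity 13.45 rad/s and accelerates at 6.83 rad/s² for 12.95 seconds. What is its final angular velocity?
ω = ω₀ + αt = 13.45 + 6.83 × 12.95 = 101.9 rad/s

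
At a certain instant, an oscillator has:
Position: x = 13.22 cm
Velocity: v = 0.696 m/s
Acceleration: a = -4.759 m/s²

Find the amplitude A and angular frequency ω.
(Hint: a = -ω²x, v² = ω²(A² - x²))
a = −ω²x → ω = √(|a|/x) = √(4.759/0.1322) = 6 rad/s
v² = ω²(A² − x²) → A = √(x² + v²/ω²) = √(0.1322² + 0.696²/6²) = 0.1759 m = 17.59 cm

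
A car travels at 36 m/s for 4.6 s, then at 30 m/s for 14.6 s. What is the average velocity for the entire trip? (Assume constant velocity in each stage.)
d₁ = v₁t₁ = 36 × 4.6 = 165.6 m
d₂ = v₂t₂ = 30 × 14.6 = 438 m
d_total = 603.6 m, t_total = 19.2 s
v_avg = d_total/t_total = 603.6/19.2 = 31.44 m/s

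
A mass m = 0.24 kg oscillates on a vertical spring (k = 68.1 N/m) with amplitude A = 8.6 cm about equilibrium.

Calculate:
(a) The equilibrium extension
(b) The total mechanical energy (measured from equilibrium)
x_eq = mg/k = 0.24×9.81/68.1 = 0.03457 m = 3.457 cm
E = ½kA² = ½×68.1×(0.086)² = 0.2518 J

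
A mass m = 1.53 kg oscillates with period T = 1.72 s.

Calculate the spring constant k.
T = 2π√(m/k) → k = m(2π/T)² = 1.53×(2π/1.72)² = 20.42 N/m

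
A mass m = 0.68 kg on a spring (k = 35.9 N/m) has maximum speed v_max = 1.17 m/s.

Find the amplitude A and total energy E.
½mv²_max = ½kA² → A = v_max√(m/k) = 1.17×√(0.68/35.9) = 0.161 m = 16.1 cm
E = ½mv²_max = ½×0.68×1.17² = 0.4654 J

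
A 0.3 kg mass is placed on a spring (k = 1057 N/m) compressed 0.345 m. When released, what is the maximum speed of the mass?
½kx² = ½mv² → v = x√(k/m) = 0.345×√(1057/0.3) = 20.48 m/s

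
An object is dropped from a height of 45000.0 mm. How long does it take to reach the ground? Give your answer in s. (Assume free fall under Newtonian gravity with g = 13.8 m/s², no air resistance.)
t = √(2h/g) (with unit conversion) = 2.554 s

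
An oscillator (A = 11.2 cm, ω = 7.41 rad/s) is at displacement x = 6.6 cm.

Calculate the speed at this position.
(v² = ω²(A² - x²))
v = ω√(A² − x²) = 7.41×√(0.112² − 0.066²) = 0.6705 m/s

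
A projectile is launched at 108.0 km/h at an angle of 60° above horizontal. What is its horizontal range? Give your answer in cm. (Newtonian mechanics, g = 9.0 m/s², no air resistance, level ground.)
R = v₀² sin(2θ) / g (with unit conversion) = 8660.0 cm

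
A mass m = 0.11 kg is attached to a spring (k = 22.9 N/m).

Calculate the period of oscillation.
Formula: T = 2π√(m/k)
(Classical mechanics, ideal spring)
T = 2π√(m/k) = 2π√(0.11/22.9) = 0.4355 s; f = 1/T = 2.296 Hz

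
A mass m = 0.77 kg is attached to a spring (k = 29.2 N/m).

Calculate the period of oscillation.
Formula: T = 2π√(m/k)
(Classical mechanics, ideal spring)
T = 2π√(m/k) = 2π√(0.77/29.2) = 1.02 s; f = 1/T = 0.9801 Hz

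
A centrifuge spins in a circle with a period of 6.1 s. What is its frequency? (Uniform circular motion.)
f = 1/T = 1/6.1 = 0.1639 Hz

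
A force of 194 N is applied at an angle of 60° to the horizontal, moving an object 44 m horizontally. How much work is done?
W = Fd cosθ = 194×44×cos(60°) = 4268.0 J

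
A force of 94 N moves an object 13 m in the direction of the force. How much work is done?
W = Fd = 94×13 = 1222.0 J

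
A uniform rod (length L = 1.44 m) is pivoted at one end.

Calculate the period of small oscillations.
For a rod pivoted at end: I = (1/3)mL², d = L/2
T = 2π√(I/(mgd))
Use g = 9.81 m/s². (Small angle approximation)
I/m = (1/3)L² = 0.6912 m²; d = L/2 = 0.72 m
T = 2π√(I/(mgd)) = 2π√(0.6912/(9.81×0.72)) = 1.966 s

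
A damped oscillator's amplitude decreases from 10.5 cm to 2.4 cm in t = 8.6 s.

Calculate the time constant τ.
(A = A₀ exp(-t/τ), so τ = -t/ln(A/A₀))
A/A₀ = 2.4/10.5 = 0.2286; ln(A/A₀) = -1.476
τ = −t/ln(A/A₀) = −8.6/-1.476 = 5.827 s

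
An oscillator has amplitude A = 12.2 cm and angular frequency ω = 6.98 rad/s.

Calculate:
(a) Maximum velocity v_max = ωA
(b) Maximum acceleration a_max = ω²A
v_max = ωA = 6.98×0.122 = 0.8516 m/s
a_max = ω²A = 6.98²×0.122 = 5.944 m/s²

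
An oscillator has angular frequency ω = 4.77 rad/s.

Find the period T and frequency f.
T = 2π/ω = 2π/4.77 = 1.317 s; f = ω/2π = 0.7592 Hz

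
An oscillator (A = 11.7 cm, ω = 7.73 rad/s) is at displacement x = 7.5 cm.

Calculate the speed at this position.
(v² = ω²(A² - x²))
v = ω√(A² − x²) = 7.73×√(0.117² − 0.075²) = 0.6942 m/s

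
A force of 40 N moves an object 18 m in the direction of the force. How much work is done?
W = Fd = 40×18 = 720.0 J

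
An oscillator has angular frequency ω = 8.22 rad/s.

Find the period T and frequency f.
T = 2π/ω = 2π/8.22 = 0.7644 s; f = ω/2π = 1.308 Hz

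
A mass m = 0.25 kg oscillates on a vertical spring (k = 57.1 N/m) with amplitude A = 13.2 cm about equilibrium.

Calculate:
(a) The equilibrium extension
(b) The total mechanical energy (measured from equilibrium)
x_eq = mg/k = 0.25×9.81/57.1 = 0.04295 m = 4.295 cm
E = ½kA² = ½×57.1×(0.132)² = 0.4975 J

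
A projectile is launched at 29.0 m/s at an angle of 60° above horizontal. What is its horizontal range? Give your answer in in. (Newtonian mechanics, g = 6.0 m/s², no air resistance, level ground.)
R = v₀² sin(2θ) / g (with unit conversion) = 4779.0 in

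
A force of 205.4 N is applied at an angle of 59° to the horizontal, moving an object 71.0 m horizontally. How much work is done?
W = Fd cosθ = 205.4×71.0×cos(59°) = 7511.0 J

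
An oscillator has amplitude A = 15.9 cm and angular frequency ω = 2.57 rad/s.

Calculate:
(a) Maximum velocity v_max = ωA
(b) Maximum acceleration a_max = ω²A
v_max = ωA = 2.57×0.159 = 0.4086 m/s
a_max = ω²A = 2.57²×0.159 = 1.05 m/s²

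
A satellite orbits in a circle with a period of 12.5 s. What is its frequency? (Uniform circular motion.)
f = 1/T = 1/12.5 = 0.08 Hz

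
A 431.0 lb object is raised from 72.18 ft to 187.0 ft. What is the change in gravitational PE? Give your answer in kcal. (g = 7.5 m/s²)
ΔPE = mg(h₂ − h₁) = 195.5 kg × 7.5 m/s² × (57 − 22) m = 5.131e+04 J = 12.26 kcal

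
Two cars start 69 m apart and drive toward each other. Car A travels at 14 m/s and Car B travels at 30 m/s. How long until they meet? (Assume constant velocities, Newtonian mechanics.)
Combined speed: v_combined = 14 + 30 = 44 m/s
Time to meet: t = d/44 = 69/44 = 1.57 s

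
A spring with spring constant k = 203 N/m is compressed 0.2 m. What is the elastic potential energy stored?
PE = ½kx² = ½×203×0.2² = 4.06 J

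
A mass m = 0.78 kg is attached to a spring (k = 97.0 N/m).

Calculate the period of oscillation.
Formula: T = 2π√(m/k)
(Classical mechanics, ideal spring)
T = 2π√(m/k) = 2π√(0.78/97.0) = 0.5634 s; f = 1/T = 1.775 Hz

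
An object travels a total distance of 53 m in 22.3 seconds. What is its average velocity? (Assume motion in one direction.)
v_avg = Δd / Δt = 53 / 22.3 = 2.38 m/s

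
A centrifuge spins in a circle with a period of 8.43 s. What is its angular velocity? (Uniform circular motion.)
ω = 2π/T = 2π/8.43 = 0.7453 rad/s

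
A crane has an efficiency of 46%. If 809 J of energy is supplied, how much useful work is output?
W_out = η × W_in = 0.46 × 809 = 372.14 J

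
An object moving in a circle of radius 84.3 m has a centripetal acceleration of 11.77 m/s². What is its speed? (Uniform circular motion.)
v = √(a_c × r) = √(11.77 × 84.3) = 31.5 m/s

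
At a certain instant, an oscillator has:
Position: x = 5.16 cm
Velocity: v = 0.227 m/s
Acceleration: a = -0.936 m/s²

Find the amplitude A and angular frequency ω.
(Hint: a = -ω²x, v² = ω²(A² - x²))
a = −ω²x → ω = √(|a|/x) = √(0.936/0.0516) = 4.259 rad/s
v² = ω²(A² − x²) → A = √(x² + v²/ω²) = √(0.0516² + 0.227²/4.259²) = 0.07418 m = 7.418 cm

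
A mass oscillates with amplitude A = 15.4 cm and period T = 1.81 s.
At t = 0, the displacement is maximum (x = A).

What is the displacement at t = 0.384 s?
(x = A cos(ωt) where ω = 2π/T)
ω = 2π/T = 2π/1.81 = 3.471 rad/s
x = A cos(ωt) = 15.4×cos(3.471×0.384) = 3.628 cm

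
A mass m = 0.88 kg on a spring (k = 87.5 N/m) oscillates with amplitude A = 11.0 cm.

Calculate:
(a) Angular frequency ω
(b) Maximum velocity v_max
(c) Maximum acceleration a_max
ω = √(k/m) = √(87.5/0.88) = 9.972 rad/s
v_max = ωA = 9.972×0.11 = 1.097 m/s
a_max = ω²A = 9.972²×0.11 = 10.94 m/s²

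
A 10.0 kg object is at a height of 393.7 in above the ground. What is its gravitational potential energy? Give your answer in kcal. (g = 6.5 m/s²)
PE = mgh = 10 kg × 6.5 m/s² × 10 m = 650 J = 0.1554 kcal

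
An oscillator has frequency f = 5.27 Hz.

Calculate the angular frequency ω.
ω = 2πf = 2π×5.27 = 33.11 rad/s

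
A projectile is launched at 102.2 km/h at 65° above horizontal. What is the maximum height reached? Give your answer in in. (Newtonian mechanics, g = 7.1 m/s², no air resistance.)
H = v₀²sin²(θ)/(2g) (with unit conversion) = 1835.0 in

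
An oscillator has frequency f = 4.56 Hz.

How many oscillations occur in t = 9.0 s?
n = f×t = 4.56×9.0 = 41.04 oscillations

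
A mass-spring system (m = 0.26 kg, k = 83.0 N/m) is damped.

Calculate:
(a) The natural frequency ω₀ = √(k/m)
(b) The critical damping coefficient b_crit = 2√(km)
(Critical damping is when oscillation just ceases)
ω₀ = √(k/m) = √(83.0/0.26) = 17.87 rad/s
b_crit = 2√(km) = 2√(83.0×0.26) = 9.291 kg/s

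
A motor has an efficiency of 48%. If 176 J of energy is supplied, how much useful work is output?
W_out = η × W_in = 0.48 × 176 = 84.48 J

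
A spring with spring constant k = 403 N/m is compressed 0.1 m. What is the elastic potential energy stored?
PE = ½kx² = ½×403×0.1² = 2.015 J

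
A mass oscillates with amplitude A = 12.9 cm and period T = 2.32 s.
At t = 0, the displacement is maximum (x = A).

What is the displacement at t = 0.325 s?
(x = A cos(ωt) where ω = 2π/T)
ω = 2π/T = 2π/2.32 = 2.708 rad/s
x = A cos(ωt) = 12.9×cos(2.708×0.325) = 8.217 cm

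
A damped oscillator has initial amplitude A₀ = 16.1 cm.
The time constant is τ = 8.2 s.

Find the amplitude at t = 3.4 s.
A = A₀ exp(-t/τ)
A = A₀ exp(−t/τ) = 16.1×exp(−3.4/8.2) = 10.64 cm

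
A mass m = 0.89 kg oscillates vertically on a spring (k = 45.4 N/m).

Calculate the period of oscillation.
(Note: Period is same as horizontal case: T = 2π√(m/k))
T = 2π√(m/k) = 2π√(0.89/45.4) = 0.8797 s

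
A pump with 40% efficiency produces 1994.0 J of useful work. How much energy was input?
W_in = W_out/η = 1994.0/0.4 = 4985.0 J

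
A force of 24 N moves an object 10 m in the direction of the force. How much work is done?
W = Fd = 24×10 = 240.0 J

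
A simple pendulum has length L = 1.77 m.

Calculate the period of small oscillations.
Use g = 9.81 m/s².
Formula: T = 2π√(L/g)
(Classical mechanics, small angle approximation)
T = 2π√(L/g) = 2π√(1.77/9.81) = 2.669 s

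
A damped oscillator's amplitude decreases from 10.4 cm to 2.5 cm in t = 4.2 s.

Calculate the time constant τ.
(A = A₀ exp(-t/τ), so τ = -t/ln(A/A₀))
A/A₀ = 2.5/10.4 = 0.2404; ln(A/A₀) = -1.426
τ = −t/ln(A/A₀) = −4.2/-1.426 = 2.946 s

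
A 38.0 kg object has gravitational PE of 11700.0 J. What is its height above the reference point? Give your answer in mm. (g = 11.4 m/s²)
PE = mgh → h = PE/(mg) = 1.17e+04 J / (38 kg × 11.4 m/s²) = 27.01 m = 27010.0 mm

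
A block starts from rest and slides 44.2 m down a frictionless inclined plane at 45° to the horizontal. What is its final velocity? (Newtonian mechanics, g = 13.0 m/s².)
a = g sin(θ) = 13.0 × sin(45°) = 9.19 m/s²
v = √(2ad) = √(2 × 9.19 × 44.2) = 28.51 m/s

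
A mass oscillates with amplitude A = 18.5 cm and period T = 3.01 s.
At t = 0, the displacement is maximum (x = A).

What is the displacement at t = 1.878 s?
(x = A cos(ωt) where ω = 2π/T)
ω = 2π/T = 2π/3.01 = 2.087 rad/s
x = A cos(ωt) = 18.5×cos(2.087×1.878) = -13.17 cm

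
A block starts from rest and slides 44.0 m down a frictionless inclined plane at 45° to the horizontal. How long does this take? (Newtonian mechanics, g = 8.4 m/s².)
a = g sin(θ) = 8.4 × sin(45°) = 5.94 m/s²
t = √(2d/a) = √(2 × 44.0 / 5.94) = 3.85 s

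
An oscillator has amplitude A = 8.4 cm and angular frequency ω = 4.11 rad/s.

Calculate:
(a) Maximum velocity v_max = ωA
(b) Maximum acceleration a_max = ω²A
v_max = ωA = 4.11×0.084 = 0.3452 m/s
a_max = ω²A = 4.11²×0.084 = 1.419 m/s²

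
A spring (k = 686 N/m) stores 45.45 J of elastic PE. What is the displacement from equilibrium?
PE = ½kx² → x = √(2PE/k) = √(2×45.45/686) = 0.364 m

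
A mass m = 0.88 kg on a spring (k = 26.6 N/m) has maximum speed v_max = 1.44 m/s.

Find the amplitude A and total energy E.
½mv²_max = ½kA² → A = v_max√(m/k) = 1.44×√(0.88/26.6) = 0.2619 m = 26.19 cm
E = ½mv²_max = ½×0.88×1.44² = 0.9124 J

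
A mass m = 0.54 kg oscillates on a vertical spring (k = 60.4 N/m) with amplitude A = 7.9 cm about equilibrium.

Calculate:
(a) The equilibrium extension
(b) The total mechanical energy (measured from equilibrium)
x_eq = mg/k = 0.54×9.81/60.4 = 0.08771 m = 8.771 cm
E = ½kA² = ½×60.4×(0.079)² = 0.1885 J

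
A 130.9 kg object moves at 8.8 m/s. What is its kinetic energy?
KE = ½mv² = ½×130.9×8.8² = 5068.448 J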